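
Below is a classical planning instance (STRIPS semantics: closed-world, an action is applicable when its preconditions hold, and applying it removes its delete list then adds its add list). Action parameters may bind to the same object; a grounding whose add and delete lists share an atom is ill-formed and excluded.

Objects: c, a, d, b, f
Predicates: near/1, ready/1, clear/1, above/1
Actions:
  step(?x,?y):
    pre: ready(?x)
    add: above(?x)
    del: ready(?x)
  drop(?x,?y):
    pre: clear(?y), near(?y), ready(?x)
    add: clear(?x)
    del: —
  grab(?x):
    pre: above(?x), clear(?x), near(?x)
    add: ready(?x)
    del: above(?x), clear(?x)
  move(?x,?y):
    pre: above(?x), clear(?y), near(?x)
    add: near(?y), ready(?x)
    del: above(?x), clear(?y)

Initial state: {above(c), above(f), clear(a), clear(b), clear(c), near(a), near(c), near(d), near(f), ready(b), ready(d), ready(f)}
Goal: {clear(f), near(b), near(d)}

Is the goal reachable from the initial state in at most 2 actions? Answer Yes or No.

1. drop(f,c)  →  {above(c), above(f), clear(a), clear(b), clear(c), clear(f), near(a), near(c), near(d), near(f), ready(b), ready(d), ready(f)}
2. move(c,b)  →  {above(f), clear(a), clear(c), clear(f), near(a), near(b), near(c), near(d), near(f), ready(b), ready(c), ready(d), ready(f)}
optimal plan length = 2; 2 ≤ 2

Yes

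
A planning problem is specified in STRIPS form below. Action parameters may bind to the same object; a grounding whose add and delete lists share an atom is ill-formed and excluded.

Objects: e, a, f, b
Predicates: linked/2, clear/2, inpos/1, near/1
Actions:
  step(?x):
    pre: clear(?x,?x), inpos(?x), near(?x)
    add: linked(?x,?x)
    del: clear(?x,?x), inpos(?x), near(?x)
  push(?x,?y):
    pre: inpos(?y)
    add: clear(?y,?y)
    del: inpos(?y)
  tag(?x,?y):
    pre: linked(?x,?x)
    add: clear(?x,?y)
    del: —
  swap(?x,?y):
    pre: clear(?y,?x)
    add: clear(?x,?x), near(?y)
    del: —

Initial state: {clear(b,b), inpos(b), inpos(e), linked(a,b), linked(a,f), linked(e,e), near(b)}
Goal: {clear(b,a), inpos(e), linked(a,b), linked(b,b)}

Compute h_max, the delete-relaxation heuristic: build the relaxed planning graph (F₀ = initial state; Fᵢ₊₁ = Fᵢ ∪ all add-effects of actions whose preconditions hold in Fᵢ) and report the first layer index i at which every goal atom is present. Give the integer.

2

F0 = init (7 atoms)
F1 = F0 ∪ {clear(e,a), clear(e,b), clear(e,e), clear(e,f), linked(b,b)}  (12 atoms)
F2 = F1 ∪ {clear(a,a), clear(b,a), clear(b,e), clear(b,f), clear(f,f), near(e)}  (18 atoms)
goal ⊆ F2  ⇒  h_max = 2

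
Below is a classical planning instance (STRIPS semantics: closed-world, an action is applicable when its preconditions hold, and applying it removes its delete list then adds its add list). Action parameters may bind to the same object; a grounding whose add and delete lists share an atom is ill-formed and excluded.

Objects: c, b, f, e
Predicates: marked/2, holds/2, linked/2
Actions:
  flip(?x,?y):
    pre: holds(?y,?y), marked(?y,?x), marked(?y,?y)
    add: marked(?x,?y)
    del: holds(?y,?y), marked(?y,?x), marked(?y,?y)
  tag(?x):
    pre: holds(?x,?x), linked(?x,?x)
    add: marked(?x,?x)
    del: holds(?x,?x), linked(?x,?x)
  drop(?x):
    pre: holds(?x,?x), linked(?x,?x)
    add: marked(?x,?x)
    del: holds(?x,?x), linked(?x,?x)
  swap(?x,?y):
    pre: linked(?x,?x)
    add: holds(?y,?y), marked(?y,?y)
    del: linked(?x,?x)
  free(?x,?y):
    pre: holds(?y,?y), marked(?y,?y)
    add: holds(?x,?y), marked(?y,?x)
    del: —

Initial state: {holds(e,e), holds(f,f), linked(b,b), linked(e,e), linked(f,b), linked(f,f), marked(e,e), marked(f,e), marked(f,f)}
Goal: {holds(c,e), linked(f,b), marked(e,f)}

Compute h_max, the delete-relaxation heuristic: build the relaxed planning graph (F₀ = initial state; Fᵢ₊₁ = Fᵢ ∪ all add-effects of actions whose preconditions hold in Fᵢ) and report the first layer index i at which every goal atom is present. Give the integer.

F0 = init (9 atoms)
F1 = F0 ∪ {holds(b,b), holds(b,e), holds(b,f), holds(c,c), holds(c,e), holds(c,f), holds(e,f), holds(f,e), marked(b,b), marked(c,c), marked(e,b), marked(e,c), marked(e,f), marked(f,b), marked(f,c)}  (24 atoms)
goal ⊆ F1  ⇒  h_max = 1

1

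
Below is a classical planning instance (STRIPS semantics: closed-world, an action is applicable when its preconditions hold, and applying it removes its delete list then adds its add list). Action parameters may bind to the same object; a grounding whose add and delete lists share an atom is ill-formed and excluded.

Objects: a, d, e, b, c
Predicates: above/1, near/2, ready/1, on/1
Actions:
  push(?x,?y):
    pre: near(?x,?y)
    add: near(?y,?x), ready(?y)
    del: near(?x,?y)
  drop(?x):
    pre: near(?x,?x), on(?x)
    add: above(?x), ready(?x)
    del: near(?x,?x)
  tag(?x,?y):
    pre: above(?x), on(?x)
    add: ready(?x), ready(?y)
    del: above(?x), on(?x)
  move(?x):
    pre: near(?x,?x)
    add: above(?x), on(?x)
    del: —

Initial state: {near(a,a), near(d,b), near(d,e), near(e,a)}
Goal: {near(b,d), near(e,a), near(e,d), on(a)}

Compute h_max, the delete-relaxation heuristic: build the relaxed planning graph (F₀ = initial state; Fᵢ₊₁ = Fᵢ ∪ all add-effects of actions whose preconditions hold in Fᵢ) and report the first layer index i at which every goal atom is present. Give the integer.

1

F0 = init (4 atoms)
F1 = F0 ∪ {above(a), near(a,e), near(b,d), near(e,d), on(a), ready(a), ready(b), ready(e)}  (12 atoms)
goal ⊆ F1  ⇒  h_max = 1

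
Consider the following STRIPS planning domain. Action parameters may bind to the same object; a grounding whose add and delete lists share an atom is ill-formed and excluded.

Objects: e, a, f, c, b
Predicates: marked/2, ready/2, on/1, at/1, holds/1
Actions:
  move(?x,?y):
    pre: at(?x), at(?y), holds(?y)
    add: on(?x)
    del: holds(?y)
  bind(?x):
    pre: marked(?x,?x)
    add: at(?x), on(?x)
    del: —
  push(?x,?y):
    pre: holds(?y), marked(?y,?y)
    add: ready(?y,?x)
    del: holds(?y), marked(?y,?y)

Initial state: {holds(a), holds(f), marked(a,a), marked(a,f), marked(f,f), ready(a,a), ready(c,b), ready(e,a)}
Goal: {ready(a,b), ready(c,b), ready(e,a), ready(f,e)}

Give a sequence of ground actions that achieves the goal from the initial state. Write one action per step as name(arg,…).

1. push(e,f)  →  {holds(a), marked(a,a), marked(a,f), ready(a,a), ready(c,b), ready(e,a), ready(f,e)}
2. push(b,a)  →  {marked(a,f), ready(a,a), ready(a,b), ready(c,b), ready(e,a), ready(f,e)}

push(e,f); push(b,a)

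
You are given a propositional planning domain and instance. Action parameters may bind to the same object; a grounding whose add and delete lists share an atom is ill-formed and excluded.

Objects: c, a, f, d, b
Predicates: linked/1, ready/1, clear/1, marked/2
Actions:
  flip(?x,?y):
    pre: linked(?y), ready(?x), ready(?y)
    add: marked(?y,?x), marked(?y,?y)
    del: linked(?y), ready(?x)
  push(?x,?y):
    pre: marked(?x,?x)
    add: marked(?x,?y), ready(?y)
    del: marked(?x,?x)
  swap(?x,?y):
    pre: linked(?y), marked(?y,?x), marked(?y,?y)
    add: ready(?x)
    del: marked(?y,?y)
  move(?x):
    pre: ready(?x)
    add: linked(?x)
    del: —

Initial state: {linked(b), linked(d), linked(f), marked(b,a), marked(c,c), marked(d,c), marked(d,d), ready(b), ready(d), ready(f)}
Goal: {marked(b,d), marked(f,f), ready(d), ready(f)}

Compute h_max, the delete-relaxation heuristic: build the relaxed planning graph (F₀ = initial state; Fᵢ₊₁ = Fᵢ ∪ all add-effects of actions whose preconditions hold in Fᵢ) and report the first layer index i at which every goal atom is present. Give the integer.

F0 = init (10 atoms)
F1 = F0 ∪ {marked(b,b), marked(b,d), marked(b,f), marked(c,a), marked(c,b), marked(c,d), marked(c,f), marked(d,a), marked(d,b), marked(d,f), marked(f,b), marked(f,d), marked(f,f), ready(a), ready(c)}  (25 atoms)
goal ⊆ F1  ⇒  h_max = 1

1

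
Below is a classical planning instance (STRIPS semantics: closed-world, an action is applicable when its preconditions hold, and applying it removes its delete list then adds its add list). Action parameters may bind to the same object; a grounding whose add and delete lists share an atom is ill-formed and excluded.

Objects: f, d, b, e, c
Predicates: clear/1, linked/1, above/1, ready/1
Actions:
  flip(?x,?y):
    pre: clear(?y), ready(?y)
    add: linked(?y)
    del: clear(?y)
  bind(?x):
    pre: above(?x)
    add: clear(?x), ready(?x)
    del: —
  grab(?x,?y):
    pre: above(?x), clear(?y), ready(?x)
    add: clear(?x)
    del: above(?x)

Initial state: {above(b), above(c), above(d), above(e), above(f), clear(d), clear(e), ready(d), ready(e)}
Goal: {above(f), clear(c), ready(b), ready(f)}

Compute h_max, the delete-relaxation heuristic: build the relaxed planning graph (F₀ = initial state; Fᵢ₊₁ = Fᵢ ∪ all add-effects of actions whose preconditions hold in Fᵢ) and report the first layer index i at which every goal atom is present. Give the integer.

1

F0 = init (9 atoms)
F1 = F0 ∪ {clear(b), clear(c), clear(f), linked(d), linked(e), ready(b), ready(c), ready(f)}  (17 atoms)
goal ⊆ F1  ⇒  h_max = 1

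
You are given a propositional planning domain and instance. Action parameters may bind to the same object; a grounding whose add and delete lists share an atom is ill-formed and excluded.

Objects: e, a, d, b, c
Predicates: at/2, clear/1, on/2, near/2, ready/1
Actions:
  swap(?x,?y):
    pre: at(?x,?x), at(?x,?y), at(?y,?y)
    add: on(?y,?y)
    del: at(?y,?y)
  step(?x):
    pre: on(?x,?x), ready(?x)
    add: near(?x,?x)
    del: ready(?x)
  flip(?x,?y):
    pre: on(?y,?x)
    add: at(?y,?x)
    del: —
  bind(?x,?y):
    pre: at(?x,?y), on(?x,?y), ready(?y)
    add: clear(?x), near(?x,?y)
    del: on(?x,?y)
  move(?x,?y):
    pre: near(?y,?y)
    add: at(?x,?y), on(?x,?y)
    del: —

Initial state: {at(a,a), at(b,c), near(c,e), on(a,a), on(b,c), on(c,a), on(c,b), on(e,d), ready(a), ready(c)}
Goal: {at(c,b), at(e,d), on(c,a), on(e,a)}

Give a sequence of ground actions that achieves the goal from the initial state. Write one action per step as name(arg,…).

step(a); flip(d,e); flip(b,c); move(e,a)

1. step(a)  →  {at(a,a), at(b,c), near(a,a), near(c,e), on(a,a), on(b,c), on(c,a), on(c,b), on(e,d), ready(c)}
2. flip(d,e)  →  {at(a,a), at(b,c), at(e,d), near(a,a), near(c,e), on(a,a), on(b,c), on(c,a), on(c,b), on(e,d), ready(c)}
3. flip(b,c)  →  {at(a,a), at(b,c), at(c,b), at(e,d), near(a,a), near(c,e), on(a,a), on(b,c), on(c,a), on(c,b), on(e,d), ready(c)}
4. move(e,a)  →  {at(a,a), at(b,c), at(c,b), at(e,a), at(e,d), near(a,a), near(c,e), on(a,a), on(b,c), on(c,a), on(c,b), on(e,a), on(e,d), ready(c)}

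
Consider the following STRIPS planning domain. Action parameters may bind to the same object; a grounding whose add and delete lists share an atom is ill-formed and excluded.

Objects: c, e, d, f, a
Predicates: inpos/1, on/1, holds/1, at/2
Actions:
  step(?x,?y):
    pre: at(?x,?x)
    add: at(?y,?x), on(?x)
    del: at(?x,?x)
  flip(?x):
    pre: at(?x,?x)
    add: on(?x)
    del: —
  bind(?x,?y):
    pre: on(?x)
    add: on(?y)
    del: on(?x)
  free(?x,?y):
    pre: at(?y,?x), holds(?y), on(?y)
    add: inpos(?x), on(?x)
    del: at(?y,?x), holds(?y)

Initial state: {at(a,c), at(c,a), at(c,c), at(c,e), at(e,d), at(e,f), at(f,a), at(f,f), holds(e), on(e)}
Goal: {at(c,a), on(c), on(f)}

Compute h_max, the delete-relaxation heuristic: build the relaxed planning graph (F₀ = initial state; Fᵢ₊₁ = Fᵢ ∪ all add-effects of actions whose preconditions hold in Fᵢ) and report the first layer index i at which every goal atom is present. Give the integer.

1

F0 = init (10 atoms)
F1 = F0 ∪ {at(a,f), at(c,f), at(d,c), at(d,f), at(e,c), at(f,c), inpos(d), inpos(f), on(a), on(c), on(d), on(f)}  (22 atoms)
goal ⊆ F1  ⇒  h_max = 1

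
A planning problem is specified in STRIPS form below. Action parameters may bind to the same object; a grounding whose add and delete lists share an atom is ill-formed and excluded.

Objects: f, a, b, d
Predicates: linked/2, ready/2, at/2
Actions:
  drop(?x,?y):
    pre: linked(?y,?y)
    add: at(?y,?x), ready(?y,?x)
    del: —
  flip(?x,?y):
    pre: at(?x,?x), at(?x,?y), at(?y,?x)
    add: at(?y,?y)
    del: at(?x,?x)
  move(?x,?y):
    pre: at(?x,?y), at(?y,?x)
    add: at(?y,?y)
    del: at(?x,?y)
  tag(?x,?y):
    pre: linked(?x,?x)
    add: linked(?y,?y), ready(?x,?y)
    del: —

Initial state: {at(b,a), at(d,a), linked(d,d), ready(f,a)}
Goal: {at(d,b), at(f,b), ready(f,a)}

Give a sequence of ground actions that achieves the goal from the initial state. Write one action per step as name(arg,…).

drop(b,d); tag(d,f); drop(b,f)

1. drop(b,d)  →  {at(b,a), at(d,a), at(d,b), linked(d,d), ready(d,b), ready(f,a)}
2. tag(d,f)  →  {at(b,a), at(d,a), at(d,b), linked(d,d), linked(f,f), ready(d,b), ready(d,f), ready(f,a)}
3. drop(b,f)  →  {at(b,a), at(d,a), at(d,b), at(f,b), linked(d,d), linked(f,f), ready(d,b), ready(d,f), ready(f,a), ready(f,b)}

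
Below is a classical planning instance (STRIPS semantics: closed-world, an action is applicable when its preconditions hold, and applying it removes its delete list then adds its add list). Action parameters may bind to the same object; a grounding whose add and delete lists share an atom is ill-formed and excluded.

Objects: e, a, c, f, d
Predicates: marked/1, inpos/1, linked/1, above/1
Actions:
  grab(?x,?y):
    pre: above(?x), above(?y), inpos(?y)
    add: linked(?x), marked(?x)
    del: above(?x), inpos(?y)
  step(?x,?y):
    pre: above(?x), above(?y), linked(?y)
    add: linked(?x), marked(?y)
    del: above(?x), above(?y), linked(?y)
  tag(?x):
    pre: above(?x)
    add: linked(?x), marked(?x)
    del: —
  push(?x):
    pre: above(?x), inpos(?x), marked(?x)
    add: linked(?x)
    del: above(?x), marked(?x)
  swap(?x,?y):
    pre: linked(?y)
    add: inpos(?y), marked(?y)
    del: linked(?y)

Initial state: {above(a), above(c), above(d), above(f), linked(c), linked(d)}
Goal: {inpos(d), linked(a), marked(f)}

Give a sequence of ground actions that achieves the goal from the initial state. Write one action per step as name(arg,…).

1. step(a,c)  →  {above(d), above(f), linked(a), linked(d), marked(c)}
2. tag(f)  →  {above(d), above(f), linked(a), linked(d), linked(f), marked(c), marked(f)}
3. swap(e,d)  →  {above(d), above(f), inpos(d), linked(a), linked(f), marked(c), marked(d), marked(f)}

step(a,c); tag(f); swap(e,d)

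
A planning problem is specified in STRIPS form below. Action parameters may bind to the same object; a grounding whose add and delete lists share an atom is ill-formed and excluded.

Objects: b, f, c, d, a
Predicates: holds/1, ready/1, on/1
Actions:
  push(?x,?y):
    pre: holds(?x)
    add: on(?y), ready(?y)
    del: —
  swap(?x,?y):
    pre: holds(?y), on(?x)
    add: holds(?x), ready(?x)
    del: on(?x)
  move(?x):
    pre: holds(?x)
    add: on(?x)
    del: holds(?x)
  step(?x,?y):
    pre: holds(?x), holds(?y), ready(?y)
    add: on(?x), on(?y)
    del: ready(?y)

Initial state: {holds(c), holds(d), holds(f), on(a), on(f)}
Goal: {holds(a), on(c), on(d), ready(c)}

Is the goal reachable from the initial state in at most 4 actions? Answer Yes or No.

1. push(f,c)  →  {holds(c), holds(d), holds(f), on(a), on(c), on(f), ready(c)}
2. push(f,d)  →  {holds(c), holds(d), holds(f), on(a), on(c), on(d), on(f), ready(c), ready(d)}
3. swap(a,f)  →  {holds(a), holds(c), holds(d), holds(f), on(c), on(d), on(f), ready(a), ready(c), ready(d)}
optimal plan length = 3; 3 ≤ 4

Yes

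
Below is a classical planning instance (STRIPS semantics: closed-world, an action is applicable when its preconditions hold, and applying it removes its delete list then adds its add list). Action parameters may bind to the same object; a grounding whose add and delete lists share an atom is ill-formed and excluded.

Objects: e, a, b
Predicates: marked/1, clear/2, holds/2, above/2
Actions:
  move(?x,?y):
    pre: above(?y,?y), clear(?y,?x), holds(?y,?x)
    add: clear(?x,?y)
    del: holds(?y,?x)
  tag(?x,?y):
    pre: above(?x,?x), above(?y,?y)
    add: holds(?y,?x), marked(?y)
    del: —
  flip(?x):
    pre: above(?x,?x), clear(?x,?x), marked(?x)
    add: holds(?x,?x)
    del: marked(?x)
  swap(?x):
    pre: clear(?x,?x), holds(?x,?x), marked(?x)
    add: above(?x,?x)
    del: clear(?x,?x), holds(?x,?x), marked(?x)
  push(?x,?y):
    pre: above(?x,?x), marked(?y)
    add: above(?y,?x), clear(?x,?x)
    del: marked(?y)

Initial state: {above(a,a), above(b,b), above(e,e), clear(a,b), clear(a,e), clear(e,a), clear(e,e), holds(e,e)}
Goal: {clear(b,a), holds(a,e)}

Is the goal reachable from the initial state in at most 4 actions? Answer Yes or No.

Yes

1. tag(e,a)  →  {above(a,a), above(b,b), above(e,e), clear(a,b), clear(a,e), clear(e,a), clear(e,e), holds(a,e), holds(e,e), marked(a)}
2. tag(b,a)  →  {above(a,a), above(b,b), above(e,e), clear(a,b), clear(a,e), clear(e,a), clear(e,e), holds(a,b), holds(a,e), holds(e,e), marked(a)}
3. move(b,a)  →  {above(a,a), above(b,b), above(e,e), clear(a,b), clear(a,e), clear(b,a), clear(e,a), clear(e,e), holds(a,e), holds(e,e), marked(a)}
optimal plan length = 3; 3 ≤ 4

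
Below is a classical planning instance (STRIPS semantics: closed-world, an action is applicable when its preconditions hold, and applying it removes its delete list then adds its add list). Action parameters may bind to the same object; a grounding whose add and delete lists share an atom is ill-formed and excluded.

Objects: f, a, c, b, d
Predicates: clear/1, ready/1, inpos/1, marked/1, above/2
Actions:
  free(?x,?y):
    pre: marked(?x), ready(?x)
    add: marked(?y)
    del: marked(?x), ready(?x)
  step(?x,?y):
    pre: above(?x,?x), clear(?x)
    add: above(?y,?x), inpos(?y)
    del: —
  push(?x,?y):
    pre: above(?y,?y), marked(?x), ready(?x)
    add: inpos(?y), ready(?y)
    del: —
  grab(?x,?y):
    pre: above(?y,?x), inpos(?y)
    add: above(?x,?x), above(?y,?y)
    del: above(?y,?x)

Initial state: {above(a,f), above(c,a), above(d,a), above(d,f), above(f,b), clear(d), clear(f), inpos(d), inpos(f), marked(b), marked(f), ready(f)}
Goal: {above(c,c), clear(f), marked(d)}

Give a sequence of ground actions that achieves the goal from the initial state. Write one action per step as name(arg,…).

1. free(f,d)  →  {above(a,f), above(c,a), above(d,a), above(d,f), above(f,b), clear(d), clear(f), inpos(d), inpos(f), marked(b), marked(d)}
2. grab(f,d)  →  {above(a,f), above(c,a), above(d,a), above(d,d), above(f,b), above(f,f), clear(d), clear(f), inpos(d), inpos(f), marked(b), marked(d)}
3. step(f,c)  →  {above(a,f), above(c,a), above(c,f), above(d,a), above(d,d), above(f,b), above(f,f), clear(d), clear(f), inpos(c), inpos(d), inpos(f), marked(b), marked(d)}
4. grab(f,c)  →  {above(a,f), above(c,a), above(c,c), above(d,a), above(d,d), above(f,b), above(f,f), clear(d), clear(f), inpos(c), inpos(d), inpos(f), marked(b), marked(d)}

free(f,d); grab(f,d); step(f,c); grab(f,c)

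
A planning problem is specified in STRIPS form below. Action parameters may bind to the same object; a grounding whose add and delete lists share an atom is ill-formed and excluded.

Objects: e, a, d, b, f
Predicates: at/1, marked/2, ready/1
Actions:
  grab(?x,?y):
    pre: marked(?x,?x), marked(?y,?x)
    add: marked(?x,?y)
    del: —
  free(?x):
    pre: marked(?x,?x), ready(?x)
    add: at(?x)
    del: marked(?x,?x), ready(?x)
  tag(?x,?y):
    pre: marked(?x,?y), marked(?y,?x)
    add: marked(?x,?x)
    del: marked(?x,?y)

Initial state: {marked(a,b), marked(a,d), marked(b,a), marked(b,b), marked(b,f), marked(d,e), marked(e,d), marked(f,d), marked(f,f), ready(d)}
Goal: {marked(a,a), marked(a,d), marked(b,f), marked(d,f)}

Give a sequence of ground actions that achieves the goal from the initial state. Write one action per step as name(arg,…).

tag(a,b); tag(d,e); grab(d,f)

1. tag(a,b)  →  {marked(a,a), marked(a,d), marked(b,a), marked(b,b), marked(b,f), marked(d,e), marked(e,d), marked(f,d), marked(f,f), ready(d)}
2. tag(d,e)  →  {marked(a,a), marked(a,d), marked(b,a), marked(b,b), marked(b,f), marked(d,d), marked(e,d), marked(f,d), marked(f,f), ready(d)}
3. grab(d,f)  →  {marked(a,a), marked(a,d), marked(b,a), marked(b,b), marked(b,f), marked(d,d), marked(d,f), marked(e,d), marked(f,d), marked(f,f), ready(d)}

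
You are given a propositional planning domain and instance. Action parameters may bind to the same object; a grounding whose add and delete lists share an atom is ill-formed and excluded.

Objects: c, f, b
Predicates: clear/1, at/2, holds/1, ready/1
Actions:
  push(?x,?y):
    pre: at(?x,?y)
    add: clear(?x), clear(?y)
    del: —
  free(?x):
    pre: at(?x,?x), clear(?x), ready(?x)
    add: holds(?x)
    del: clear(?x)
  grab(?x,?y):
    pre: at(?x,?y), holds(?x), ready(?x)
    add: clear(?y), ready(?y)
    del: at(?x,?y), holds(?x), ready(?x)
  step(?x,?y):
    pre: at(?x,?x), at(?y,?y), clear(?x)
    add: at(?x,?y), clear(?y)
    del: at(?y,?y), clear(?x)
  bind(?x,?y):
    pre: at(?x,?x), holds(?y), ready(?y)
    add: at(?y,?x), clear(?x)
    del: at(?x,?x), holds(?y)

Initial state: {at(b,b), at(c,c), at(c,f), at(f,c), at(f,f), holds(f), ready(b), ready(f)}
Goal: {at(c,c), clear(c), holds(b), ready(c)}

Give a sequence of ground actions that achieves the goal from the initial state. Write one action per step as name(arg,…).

1. push(b,b)  →  {at(b,b), at(c,c), at(c,f), at(f,c), at(f,f), clear(b), holds(f), ready(b), ready(f)}
2. free(b)  →  {at(b,b), at(c,c), at(c,f), at(f,c), at(f,f), holds(b), holds(f), ready(b), ready(f)}
3. grab(f,c)  →  {at(b,b), at(c,c), at(c,f), at(f,f), clear(c), holds(b), ready(b), ready(c)}

push(b,b); free(b); grab(f,c)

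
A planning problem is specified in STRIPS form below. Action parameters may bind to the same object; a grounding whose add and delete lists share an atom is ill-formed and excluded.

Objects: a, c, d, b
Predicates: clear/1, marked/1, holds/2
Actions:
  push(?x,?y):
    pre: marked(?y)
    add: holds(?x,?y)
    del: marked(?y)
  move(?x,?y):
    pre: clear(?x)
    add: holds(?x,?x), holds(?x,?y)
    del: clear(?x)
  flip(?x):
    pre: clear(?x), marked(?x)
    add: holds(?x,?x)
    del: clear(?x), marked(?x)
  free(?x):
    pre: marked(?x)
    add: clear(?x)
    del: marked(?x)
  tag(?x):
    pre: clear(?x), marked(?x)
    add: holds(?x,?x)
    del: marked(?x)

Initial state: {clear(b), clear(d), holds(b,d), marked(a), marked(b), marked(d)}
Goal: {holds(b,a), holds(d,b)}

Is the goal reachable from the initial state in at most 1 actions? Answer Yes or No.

1. push(d,b)  →  {clear(b), clear(d), holds(b,d), holds(d,b), marked(a), marked(d)}
2. push(b,a)  →  {clear(b), clear(d), holds(b,a), holds(b,d), holds(d,b), marked(d)}
optimal plan length = 2; 2 > 1

No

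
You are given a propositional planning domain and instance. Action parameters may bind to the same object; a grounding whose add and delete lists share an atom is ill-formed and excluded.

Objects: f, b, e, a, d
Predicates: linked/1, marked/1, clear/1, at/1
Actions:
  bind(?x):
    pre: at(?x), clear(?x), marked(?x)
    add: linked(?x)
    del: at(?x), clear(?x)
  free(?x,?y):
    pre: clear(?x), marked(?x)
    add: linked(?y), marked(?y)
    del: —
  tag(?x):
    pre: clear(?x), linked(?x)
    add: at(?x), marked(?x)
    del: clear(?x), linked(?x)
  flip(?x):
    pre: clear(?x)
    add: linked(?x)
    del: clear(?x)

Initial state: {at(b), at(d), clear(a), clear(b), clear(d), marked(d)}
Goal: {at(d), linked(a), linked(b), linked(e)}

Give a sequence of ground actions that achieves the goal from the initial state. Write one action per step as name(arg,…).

1. free(d,b)  →  {at(b), at(d), clear(a), clear(b), clear(d), linked(b), marked(b), marked(d)}
2. free(b,e)  →  {at(b), at(d), clear(a), clear(b), clear(d), linked(b), linked(e), marked(b), marked(d), marked(e)}
3. free(b,a)  →  {at(b), at(d), clear(a), clear(b), clear(d), linked(a), linked(b), linked(e), marked(a), marked(b), marked(d), marked(e)}

free(d,b); free(b,e); free(b,a)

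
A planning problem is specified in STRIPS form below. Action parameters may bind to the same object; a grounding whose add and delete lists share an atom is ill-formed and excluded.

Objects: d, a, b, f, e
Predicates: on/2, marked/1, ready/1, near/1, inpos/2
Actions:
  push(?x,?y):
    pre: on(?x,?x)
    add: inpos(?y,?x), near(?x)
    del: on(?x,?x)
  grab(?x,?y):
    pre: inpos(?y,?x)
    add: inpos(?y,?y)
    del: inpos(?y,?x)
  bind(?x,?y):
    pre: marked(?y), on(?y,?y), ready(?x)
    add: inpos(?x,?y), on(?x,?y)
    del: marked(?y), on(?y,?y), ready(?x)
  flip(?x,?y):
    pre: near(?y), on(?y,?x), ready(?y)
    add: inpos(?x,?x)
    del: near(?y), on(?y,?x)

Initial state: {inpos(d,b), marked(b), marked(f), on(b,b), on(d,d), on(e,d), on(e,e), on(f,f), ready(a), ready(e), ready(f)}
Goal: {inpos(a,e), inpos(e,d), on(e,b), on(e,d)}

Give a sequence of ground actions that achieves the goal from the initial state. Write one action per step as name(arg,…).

push(d,e); push(e,a); bind(e,b)

1. push(d,e)  →  {inpos(d,b), inpos(e,d), marked(b), marked(f), near(d), on(b,b), on(e,d), on(e,e), on(f,f), ready(a), ready(e), ready(f)}
2. push(e,a)  →  {inpos(a,e), inpos(d,b), inpos(e,d), marked(b), marked(f), near(d), near(e), on(b,b), on(e,d), on(f,f), ready(a), ready(e), ready(f)}
3. bind(e,b)  →  {inpos(a,e), inpos(d,b), inpos(e,b), inpos(e,d), marked(f), near(d), near(e), on(e,b), on(e,d), on(f,f), ready(a), ready(f)}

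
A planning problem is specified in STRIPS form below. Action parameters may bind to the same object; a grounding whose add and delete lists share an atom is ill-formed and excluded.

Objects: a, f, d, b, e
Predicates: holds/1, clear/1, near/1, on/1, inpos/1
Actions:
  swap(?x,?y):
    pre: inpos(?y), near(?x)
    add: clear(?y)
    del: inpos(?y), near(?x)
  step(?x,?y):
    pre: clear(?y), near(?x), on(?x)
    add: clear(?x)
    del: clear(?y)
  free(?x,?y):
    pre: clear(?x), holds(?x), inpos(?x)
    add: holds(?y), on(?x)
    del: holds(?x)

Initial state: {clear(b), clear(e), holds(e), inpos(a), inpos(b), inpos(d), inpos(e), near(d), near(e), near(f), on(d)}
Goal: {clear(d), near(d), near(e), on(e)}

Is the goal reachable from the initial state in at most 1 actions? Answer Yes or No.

1. swap(f,d)  →  {clear(b), clear(d), clear(e), holds(e), inpos(a), inpos(b), inpos(e), near(d), near(e), on(d)}
2. free(e,a)  →  {clear(b), clear(d), clear(e), holds(a), inpos(a), inpos(b), inpos(e), near(d), near(e), on(d), on(e)}
optimal plan length = 2; 2 > 1

No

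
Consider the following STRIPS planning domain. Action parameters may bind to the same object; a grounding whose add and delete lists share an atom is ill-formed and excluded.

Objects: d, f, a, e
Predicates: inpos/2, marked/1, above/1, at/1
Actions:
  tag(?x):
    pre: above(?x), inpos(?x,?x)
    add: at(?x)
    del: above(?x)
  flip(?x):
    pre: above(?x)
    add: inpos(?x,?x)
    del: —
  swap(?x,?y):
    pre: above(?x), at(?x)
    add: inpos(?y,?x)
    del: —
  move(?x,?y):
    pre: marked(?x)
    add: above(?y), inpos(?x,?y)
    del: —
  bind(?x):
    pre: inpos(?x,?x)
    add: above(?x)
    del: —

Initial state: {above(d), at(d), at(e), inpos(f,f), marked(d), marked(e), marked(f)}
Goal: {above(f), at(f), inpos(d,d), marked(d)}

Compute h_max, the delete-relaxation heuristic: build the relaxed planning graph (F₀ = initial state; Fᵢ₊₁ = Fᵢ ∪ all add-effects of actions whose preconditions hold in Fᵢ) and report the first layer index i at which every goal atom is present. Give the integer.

F0 = init (7 atoms)
F1 = F0 ∪ {above(a), above(e), above(f), inpos(a,d), inpos(d,a), inpos(d,d), inpos(d,e), inpos(d,f), inpos(e,a), inpos(e,d), inpos(e,e), inpos(e,f), inpos(f,a), inpos(f,d), inpos(f,e)}  (22 atoms)
F2 = F1 ∪ {at(f), inpos(a,a), inpos(a,e)}  (25 atoms)
goal ⊆ F2  ⇒  h_max = 2

2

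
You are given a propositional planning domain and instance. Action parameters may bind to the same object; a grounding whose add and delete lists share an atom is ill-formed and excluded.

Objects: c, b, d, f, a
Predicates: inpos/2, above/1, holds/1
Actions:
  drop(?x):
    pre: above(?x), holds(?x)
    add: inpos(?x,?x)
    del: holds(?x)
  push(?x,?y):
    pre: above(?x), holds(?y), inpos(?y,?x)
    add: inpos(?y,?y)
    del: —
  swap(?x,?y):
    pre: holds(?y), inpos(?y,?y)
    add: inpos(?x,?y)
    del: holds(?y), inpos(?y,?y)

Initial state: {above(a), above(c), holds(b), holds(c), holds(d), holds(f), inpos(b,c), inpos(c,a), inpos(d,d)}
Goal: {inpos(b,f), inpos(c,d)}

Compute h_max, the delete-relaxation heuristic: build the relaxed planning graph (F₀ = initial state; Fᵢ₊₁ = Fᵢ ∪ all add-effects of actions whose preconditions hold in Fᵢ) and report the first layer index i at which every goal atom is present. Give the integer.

F0 = init (9 atoms)
F1 = F0 ∪ {inpos(a,d), inpos(b,b), inpos(b,d), inpos(c,c), inpos(c,d), inpos(f,d)}  (15 atoms)
F2 = F1 ∪ {inpos(a,b), inpos(a,c), inpos(c,b), inpos(d,b), inpos(d,c), inpos(f,b), inpos(f,c)}  (22 atoms)
F3 = F2 ∪ {inpos(f,f)}  (23 atoms)
F4 = F3 ∪ {inpos(a,f), inpos(b,f), inpos(c,f), inpos(d,f)}  (27 atoms)
goal ⊆ F4  ⇒  h_max = 4

4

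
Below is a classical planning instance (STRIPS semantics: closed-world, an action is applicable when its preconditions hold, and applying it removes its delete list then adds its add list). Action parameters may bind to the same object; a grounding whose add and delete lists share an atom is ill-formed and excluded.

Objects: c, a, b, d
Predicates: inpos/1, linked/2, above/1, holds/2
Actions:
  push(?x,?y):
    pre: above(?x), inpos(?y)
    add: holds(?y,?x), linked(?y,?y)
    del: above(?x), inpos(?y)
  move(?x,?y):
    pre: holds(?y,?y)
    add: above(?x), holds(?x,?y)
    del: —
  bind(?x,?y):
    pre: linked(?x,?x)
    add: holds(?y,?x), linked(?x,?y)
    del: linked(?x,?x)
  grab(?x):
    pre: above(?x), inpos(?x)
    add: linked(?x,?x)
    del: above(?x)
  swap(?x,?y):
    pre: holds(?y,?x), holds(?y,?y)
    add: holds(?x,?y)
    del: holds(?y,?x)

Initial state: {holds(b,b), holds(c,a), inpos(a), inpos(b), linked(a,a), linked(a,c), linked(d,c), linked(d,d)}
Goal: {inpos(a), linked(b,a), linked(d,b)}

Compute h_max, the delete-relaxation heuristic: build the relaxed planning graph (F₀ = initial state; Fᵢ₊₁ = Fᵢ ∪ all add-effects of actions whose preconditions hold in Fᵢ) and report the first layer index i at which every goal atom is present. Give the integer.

3

F0 = init (8 atoms)
F1 = F0 ∪ {above(a), above(b), above(c), above(d), holds(a,b), holds(a,d), holds(b,a), holds(b,d), holds(c,b), holds(c,d), holds(d,a), holds(d,b), linked(a,b), linked(a,d), linked(d,a), linked(d,b)}  (24 atoms)
F2 = F1 ∪ {holds(a,a), holds(a,c), holds(b,c), linked(b,b)}  (28 atoms)
F3 = F2 ∪ {linked(b,a), linked(b,c), linked(b,d)}  (31 atoms)
goal ⊆ F3  ⇒  h_max = 3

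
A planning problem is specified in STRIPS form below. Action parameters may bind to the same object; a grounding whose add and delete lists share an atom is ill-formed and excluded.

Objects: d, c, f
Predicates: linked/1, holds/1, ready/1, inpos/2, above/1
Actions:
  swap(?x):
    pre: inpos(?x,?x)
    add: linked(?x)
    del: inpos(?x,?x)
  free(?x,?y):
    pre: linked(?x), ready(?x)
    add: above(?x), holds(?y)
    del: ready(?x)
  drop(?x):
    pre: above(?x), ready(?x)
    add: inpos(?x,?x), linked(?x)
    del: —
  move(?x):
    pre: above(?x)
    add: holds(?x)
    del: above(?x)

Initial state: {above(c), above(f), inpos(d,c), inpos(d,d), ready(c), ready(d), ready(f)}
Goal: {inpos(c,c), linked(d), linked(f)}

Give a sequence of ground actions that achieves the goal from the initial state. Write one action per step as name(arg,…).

swap(d); drop(c); drop(f)

1. swap(d)  →  {above(c), above(f), inpos(d,c), linked(d), ready(c), ready(d), ready(f)}
2. drop(c)  →  {above(c), above(f), inpos(c,c), inpos(d,c), linked(c), linked(d), ready(c), ready(d), ready(f)}
3. drop(f)  →  {above(c), above(f), inpos(c,c), inpos(d,c), inpos(f,f), linked(c), linked(d), linked(f), ready(c), ready(d), ready(f)}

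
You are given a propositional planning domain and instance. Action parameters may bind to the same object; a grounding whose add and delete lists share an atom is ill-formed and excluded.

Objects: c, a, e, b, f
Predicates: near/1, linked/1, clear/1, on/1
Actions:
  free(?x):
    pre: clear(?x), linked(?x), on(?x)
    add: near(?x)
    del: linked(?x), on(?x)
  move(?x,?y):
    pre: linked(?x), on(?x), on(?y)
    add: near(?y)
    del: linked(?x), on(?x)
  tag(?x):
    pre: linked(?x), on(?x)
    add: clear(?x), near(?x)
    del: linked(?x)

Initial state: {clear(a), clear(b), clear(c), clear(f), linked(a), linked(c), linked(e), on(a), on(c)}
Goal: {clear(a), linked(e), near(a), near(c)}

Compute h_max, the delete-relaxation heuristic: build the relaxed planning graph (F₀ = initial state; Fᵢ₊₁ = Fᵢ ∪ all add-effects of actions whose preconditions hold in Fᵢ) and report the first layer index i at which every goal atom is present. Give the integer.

F0 = init (9 atoms)
F1 = F0 ∪ {near(a), near(c)}  (11 atoms)
goal ⊆ F1  ⇒  h_max = 1

1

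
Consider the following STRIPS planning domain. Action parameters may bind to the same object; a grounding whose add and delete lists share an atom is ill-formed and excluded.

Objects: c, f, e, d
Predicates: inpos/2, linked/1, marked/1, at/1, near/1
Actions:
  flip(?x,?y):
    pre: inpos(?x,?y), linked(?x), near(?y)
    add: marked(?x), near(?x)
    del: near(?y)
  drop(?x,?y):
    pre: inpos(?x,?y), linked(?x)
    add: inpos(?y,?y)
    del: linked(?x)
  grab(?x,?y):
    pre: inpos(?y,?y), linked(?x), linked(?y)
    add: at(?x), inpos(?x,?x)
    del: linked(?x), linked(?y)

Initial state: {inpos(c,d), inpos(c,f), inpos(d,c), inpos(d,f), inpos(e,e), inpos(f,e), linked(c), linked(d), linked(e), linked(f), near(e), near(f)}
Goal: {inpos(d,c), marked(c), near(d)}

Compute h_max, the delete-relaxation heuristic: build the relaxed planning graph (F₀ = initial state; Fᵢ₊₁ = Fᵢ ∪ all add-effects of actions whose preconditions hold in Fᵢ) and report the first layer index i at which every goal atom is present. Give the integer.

F0 = init (12 atoms)
F1 = F0 ∪ {at(c), at(d), at(e), at(f), inpos(c,c), inpos(d,d), inpos(f,f), marked(c), marked(d), marked(f), near(c), near(d)}  (24 atoms)
goal ⊆ F1  ⇒  h_max = 1

1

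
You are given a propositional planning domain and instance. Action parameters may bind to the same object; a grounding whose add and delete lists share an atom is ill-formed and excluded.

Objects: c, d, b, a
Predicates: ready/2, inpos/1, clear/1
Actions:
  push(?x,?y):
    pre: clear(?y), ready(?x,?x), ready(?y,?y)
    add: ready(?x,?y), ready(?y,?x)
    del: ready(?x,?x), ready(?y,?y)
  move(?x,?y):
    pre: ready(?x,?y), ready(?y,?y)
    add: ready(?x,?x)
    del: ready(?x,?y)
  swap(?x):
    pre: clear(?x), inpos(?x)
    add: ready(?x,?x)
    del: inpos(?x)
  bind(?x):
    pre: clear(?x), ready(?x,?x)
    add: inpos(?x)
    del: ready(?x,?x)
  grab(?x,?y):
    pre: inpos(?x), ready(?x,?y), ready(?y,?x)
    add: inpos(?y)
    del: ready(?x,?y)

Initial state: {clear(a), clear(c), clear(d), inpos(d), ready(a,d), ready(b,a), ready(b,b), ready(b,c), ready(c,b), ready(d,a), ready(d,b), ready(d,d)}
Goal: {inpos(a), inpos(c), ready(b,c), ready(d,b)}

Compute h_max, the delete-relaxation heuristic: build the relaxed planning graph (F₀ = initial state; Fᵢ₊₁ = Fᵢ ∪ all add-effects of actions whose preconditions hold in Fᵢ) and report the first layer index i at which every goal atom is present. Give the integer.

F0 = init (12 atoms)
F1 = F0 ∪ {inpos(a), ready(a,a), ready(b,d), ready(c,c)}  (16 atoms)
F2 = F1 ∪ {inpos(b), inpos(c), ready(a,b), ready(a,c), ready(c,a), ready(c,d), ready(d,c)}  (23 atoms)
goal ⊆ F2  ⇒  h_max = 2

2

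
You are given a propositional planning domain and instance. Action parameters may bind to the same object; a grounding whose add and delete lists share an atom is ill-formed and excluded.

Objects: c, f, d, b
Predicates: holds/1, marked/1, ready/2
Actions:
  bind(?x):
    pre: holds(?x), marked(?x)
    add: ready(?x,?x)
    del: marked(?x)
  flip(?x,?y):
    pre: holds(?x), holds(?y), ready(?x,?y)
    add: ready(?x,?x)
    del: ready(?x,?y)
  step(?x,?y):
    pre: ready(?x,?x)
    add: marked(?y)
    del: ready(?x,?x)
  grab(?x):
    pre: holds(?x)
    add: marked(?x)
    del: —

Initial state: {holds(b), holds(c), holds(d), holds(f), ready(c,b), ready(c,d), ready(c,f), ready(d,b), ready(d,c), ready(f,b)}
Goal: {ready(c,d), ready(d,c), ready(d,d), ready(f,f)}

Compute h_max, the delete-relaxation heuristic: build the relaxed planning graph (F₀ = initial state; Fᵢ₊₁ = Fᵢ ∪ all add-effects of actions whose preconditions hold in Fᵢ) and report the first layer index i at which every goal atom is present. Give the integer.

1

F0 = init (10 atoms)
F1 = F0 ∪ {marked(b), marked(c), marked(d), marked(f), ready(c,c), ready(d,d), ready(f,f)}  (17 atoms)
goal ⊆ F1  ⇒  h_max = 1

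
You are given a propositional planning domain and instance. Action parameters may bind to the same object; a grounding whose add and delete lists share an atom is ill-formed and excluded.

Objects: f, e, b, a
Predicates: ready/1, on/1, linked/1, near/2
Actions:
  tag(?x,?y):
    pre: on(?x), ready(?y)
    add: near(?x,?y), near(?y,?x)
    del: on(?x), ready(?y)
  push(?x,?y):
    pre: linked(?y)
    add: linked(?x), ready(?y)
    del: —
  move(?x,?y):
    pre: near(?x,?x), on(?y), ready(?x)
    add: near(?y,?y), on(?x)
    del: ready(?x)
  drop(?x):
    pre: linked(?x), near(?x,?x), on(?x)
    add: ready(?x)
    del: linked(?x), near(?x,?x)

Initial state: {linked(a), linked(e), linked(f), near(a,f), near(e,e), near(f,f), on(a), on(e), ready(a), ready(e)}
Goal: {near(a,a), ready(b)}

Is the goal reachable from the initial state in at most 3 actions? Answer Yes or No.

Yes

1. tag(a,a)  →  {linked(a), linked(e), linked(f), near(a,a), near(a,f), near(e,e), near(f,f), on(e), ready(e)}
2. push(b,f)  →  {linked(a), linked(b), linked(e), linked(f), near(a,a), near(a,f), near(e,e), near(f,f), on(e), ready(e), ready(f)}
3. push(f,b)  →  {linked(a), linked(b), linked(e), linked(f), near(a,a), near(a,f), near(e,e), near(f,f), on(e), ready(b), ready(e), ready(f)}
optimal plan length = 3; 3 ≤ 3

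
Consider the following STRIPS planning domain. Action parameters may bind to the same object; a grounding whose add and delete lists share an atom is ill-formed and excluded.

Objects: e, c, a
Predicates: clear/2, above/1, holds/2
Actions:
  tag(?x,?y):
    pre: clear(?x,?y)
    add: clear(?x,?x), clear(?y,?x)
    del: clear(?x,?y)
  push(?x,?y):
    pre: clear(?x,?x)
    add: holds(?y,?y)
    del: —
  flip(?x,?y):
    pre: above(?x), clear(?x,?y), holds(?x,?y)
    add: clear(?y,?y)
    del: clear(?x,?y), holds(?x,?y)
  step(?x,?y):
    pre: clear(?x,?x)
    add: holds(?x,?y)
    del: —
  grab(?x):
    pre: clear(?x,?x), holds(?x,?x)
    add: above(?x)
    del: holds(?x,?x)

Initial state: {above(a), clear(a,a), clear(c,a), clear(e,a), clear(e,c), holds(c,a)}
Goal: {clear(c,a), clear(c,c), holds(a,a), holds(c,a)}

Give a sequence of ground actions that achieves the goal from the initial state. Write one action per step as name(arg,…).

tag(e,c); tag(c,e); push(e,a)

1. tag(e,c)  →  {above(a), clear(a,a), clear(c,a), clear(c,e), clear(e,a), clear(e,e), holds(c,a)}
2. tag(c,e)  →  {above(a), clear(a,a), clear(c,a), clear(c,c), clear(e,a), clear(e,c), clear(e,e), holds(c,a)}
3. push(e,a)  →  {above(a), clear(a,a), clear(c,a), clear(c,c), clear(e,a), clear(e,c), clear(e,e), holds(a,a), holds(c,a)}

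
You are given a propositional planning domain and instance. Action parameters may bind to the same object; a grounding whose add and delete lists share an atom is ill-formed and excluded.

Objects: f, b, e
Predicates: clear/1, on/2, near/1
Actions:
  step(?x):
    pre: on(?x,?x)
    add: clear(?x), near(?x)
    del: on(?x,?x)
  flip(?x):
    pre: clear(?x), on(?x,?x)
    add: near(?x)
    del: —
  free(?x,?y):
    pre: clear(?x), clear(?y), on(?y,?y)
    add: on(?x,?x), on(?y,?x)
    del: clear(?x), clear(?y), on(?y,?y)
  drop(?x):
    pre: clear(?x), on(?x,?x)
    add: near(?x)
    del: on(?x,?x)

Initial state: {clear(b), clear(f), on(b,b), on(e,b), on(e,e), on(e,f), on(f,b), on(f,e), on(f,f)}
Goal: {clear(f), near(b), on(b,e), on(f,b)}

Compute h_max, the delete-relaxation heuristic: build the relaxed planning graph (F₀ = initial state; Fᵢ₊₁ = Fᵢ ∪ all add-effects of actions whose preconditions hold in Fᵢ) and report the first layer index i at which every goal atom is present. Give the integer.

2

F0 = init (9 atoms)
F1 = F0 ∪ {clear(e), near(b), near(e), near(f), on(b,f)}  (14 atoms)
F2 = F1 ∪ {on(b,e)}  (15 atoms)
goal ⊆ F2  ⇒  h_max = 2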